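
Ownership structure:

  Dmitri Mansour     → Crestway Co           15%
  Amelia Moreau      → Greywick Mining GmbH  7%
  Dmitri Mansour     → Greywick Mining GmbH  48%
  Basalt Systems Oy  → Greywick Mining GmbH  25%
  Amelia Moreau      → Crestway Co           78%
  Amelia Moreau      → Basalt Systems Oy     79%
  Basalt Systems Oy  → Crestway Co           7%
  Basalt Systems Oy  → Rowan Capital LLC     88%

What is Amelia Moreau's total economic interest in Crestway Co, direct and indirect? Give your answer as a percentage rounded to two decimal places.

Amelia reaches Crestway along 2 paths.
Direct stake: 78% = 78%.
Via Basalt: 79% × 7% = 5.53%.
Total: 78% + 5.53% = 83.53%.

83.53%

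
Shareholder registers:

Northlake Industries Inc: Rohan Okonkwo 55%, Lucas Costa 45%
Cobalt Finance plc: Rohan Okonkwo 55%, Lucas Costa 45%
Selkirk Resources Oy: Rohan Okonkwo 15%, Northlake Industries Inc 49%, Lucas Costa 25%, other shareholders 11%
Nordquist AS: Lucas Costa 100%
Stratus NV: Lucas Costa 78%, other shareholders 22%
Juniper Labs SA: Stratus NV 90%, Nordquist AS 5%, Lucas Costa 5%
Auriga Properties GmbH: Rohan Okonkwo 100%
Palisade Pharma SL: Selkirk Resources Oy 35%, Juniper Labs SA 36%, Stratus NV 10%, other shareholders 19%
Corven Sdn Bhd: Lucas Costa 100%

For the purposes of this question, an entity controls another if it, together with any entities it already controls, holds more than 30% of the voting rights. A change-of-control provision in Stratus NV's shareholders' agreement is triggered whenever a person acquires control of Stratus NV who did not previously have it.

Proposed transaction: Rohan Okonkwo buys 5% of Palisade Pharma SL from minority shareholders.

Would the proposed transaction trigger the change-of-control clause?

No

The purchase changes only Rohan's holdings, so Rohan is the only person who could newly come to control Stratus.
Rohan holds 55% of Northlake, so Rohan controls Northlake.
Rohan holds 55% of Cobalt, so Rohan controls Cobalt.
Rohan and Northlake together hold 15% + 49% = 64% of Selkirk, so Rohan controls Selkirk.
Rohan holds 100% of Auriga, so Rohan controls Auriga.
Selkirk holds 35% of Palisade, so Rohan controls Palisade.
Neither Rohan nor any entity Rohan controls holds any voting interest in Stratus.
So before the transaction, Rohan does not control Stratus.
After the purchase, Rohan holds 5% of Palisade directly.
Selkirk and Rohan together hold 35% + 5% = 40% of Palisade, so Rohan controls Palisade.
After the transaction, neither Rohan nor any entity Rohan controls holds a voting interest in Stratus, so Rohan still does not control it.
No new person acquires control, so the clause is not triggered.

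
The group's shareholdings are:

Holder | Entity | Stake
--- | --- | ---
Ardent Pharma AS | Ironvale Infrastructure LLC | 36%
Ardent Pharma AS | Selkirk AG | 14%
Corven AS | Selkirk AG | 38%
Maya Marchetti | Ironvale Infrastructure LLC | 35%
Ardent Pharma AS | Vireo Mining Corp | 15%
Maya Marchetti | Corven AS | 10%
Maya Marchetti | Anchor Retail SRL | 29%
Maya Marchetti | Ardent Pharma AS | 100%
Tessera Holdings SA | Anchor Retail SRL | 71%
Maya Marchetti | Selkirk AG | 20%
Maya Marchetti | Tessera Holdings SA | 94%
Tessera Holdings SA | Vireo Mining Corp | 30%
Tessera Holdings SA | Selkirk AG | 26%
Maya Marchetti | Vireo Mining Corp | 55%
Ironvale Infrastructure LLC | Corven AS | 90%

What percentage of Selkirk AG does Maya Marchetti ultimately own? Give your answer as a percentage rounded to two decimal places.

86.52%

Maya reaches Selkirk along 6 paths.
Direct stake: 20% = 20%.
Via Tessera: 94% × 26% = 24.44%.
Via Ironvale → Corven: 35% × 90% × 38% = 11.97%.
Via Ardent → Ironvale → Corven: 100% × 36% × 90% × 38% = 12.312%.
Via Corven: 10% × 38% = 3.8%.
Via Ardent: 100% × 14% = 14%.
Total: 20% + 24.44% + 11.97% + 12.312% + 3.8% + 14% = 86.522%.
Rounded: 86.52%.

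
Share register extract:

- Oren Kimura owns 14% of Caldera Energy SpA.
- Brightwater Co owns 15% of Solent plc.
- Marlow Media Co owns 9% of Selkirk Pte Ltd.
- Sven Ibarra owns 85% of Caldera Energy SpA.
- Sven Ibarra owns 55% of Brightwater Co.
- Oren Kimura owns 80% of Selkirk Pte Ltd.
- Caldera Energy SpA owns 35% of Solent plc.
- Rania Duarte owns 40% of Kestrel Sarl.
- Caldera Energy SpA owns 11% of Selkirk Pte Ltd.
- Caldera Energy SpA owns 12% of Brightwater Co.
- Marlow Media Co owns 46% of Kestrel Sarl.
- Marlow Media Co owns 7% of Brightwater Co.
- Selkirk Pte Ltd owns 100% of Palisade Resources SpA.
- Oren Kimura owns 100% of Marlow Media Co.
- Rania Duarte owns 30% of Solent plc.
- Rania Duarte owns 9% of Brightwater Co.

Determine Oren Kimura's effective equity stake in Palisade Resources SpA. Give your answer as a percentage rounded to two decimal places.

90.54%

Oren reaches Palisade along 3 paths.
Via Selkirk: 80% × 100% = 80%.
Via Caldera → Selkirk: 14% × 11% × 100% = 1.54%.
Via Marlow → Selkirk: 100% × 9% × 100% = 9%.
Total: 80% + 1.54% + 9% = 90.54%.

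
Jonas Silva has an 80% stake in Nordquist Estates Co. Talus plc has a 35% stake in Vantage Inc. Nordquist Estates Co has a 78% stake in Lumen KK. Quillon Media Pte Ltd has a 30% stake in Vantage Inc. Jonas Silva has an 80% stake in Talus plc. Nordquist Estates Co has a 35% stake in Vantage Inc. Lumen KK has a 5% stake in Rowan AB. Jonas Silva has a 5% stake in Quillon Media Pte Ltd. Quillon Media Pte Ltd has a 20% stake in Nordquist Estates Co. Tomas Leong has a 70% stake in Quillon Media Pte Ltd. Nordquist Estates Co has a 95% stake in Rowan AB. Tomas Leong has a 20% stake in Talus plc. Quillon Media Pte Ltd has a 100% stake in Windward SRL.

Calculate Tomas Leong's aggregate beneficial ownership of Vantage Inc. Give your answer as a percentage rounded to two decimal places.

32.90%

Tomas reaches Vantage along 3 paths.
Via Talus: 20% × 35% = 7%.
Via Quillon → Nordquist: 70% × 20% × 35% = 4.9%.
Via Quillon: 70% × 30% = 21%.
Total: 7% + 4.9% + 21% = 32.9%.
Rounded: 32.90%.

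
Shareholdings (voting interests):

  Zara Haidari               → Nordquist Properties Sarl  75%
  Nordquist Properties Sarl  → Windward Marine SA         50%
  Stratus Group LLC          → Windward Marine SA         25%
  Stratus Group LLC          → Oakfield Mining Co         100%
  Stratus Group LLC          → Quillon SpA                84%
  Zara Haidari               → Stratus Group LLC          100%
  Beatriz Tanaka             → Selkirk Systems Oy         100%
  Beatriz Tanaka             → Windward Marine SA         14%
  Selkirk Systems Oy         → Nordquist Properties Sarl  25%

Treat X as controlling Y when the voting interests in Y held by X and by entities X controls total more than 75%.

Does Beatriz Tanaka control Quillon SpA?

No

Beatriz holds 100% of Selkirk, so Beatriz controls Selkirk.
Neither Beatriz nor any entity Beatriz controls holds any voting interest in Quillon.
So Beatriz does not control Quillon.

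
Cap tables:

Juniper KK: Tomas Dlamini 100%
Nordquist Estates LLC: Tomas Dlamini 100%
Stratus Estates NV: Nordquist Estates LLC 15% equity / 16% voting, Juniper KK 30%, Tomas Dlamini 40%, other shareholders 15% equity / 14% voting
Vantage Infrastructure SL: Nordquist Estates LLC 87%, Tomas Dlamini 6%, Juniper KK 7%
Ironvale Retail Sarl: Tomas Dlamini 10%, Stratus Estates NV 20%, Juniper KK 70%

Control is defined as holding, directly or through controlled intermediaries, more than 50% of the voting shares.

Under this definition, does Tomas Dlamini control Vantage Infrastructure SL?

Yes

Tomas holds 100% of Juniper, so Tomas controls Juniper.
Tomas holds 100% of Nordquist, so Tomas controls Nordquist.
Nordquist and Tomas and Juniper together hold 87% + 6% + 7% = 100% of Vantage, so Tomas controls Vantage.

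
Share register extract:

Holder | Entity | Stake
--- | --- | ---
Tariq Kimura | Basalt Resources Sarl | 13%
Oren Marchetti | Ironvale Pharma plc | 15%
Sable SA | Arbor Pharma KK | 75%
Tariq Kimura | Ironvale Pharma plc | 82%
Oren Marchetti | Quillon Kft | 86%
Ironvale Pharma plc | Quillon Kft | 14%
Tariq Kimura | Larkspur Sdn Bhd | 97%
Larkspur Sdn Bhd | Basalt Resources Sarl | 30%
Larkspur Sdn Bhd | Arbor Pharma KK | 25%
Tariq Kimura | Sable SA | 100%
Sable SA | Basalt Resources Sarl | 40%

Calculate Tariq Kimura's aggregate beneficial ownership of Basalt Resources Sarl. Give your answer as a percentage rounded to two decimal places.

82.10%

Tariq reaches Basalt along 3 paths.
Via Sable: 100% × 40% = 40%.
Direct stake: 13% = 13%.
Via Larkspur: 97% × 30% = 29.1%.
Total: 40% + 13% + 29.1% = 82.1%.
Rounded: 82.10%.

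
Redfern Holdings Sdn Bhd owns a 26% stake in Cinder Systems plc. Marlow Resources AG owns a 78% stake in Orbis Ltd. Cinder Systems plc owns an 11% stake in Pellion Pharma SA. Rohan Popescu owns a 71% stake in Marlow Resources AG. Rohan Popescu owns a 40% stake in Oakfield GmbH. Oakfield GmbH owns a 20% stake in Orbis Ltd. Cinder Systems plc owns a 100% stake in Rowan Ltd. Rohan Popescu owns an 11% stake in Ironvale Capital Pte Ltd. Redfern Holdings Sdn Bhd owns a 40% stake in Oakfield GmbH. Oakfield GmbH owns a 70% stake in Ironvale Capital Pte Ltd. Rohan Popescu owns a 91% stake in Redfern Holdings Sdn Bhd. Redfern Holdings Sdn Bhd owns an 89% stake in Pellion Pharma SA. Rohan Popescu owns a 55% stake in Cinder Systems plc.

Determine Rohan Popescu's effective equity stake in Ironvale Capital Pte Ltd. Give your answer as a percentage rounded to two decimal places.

64.48%

Rohan reaches Ironvale along 3 paths.
Via Redfern → Oakfield: 91% × 40% × 70% = 25.48%.
Via Oakfield: 40% × 70% = 28%.
Direct stake: 11% = 11%.
Total: 25.48% + 28% + 11% = 64.48%.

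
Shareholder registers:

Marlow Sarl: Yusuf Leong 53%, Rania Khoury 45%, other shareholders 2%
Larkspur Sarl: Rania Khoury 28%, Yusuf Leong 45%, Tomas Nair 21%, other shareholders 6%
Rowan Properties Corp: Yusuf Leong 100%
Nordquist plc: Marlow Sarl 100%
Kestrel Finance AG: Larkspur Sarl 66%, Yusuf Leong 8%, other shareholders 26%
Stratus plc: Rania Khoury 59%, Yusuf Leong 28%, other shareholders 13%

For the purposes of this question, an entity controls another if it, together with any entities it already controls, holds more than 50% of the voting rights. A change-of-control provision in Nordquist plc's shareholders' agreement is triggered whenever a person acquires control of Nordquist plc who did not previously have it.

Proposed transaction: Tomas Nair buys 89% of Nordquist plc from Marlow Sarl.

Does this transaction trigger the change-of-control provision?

The purchase adds only to Tomas's holdings (Marlow's stake shrinks), so Tomas is the only person who could newly come to control Nordquist.
Tomas's largest direct stake is 21% in Larkspur, which does not meet the threshold, so Tomas controls no company.
Neither Tomas nor any entity Tomas controls holds any voting interest in Nordquist.
So before the transaction, Tomas does not control Nordquist.
After the purchase, Tomas holds 89% of Nordquist directly, and Marlow's stake falls to 11%.
Tomas holds 89% of Nordquist, so Tomas controls Nordquist.
Tomas did not control Nordquist before and does after, so the clause is triggered.

Yes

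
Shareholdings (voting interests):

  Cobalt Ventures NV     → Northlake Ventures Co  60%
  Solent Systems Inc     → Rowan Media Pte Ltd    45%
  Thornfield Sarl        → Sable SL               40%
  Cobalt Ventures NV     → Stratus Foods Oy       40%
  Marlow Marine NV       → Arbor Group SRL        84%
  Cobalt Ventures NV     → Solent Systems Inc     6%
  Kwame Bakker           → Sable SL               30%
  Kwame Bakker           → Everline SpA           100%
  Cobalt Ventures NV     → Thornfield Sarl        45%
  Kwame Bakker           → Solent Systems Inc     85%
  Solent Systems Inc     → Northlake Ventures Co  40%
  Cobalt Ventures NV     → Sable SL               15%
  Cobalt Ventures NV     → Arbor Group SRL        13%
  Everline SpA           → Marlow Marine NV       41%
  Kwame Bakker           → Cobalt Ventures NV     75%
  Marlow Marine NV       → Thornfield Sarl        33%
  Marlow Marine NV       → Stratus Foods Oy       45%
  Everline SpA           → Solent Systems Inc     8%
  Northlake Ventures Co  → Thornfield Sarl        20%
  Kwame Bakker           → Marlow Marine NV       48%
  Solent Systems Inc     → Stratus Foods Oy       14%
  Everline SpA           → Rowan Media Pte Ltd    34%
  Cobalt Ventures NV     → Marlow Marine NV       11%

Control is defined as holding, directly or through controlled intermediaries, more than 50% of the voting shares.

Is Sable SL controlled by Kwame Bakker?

Kwame holds 100% of Everline, so Kwame controls Everline.
Kwame holds 75% of Cobalt, so Kwame controls Cobalt.
Everline and Kwame and Cobalt together hold 41% + 48% + 11% = 100% of Marlow, so Kwame controls Marlow.
Kwame and Everline and Cobalt together hold 85% + 8% + 6% = 99% of Solent, so Kwame controls Solent.
Cobalt and Solent together hold 60% + 40% = 100% of Northlake, so Kwame controls Northlake.
Cobalt and Marlow and Northlake together hold 45% + 33% + 20% = 98% of Thornfield, so Kwame controls Thornfield.
Kwame and Cobalt and Thornfield together hold 30% + 15% + 40% = 85% of Sable, so Kwame controls Sable.

Yes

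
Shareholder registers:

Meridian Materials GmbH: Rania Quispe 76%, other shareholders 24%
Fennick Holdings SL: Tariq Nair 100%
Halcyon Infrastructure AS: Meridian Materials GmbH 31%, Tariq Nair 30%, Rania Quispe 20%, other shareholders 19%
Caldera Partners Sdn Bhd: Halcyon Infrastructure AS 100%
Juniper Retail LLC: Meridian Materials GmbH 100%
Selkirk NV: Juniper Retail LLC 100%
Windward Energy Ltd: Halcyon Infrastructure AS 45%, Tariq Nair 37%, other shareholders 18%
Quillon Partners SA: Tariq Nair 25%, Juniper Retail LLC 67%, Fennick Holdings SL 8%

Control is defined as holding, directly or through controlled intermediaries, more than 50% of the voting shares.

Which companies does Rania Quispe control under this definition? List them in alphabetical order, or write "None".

Rania holds 76% of Meridian, so Rania controls Meridian.
Meridian and Rania together hold 31% + 20% = 51% of Halcyon, so Rania controls Halcyon.
Halcyon holds 100% of Caldera, so Rania controls Caldera.
Meridian holds 100% of Juniper, so Rania controls Juniper.
Juniper holds 100% of Selkirk, so Rania controls Selkirk.
Juniper holds 67% of Quillon, so Rania controls Quillon.
No other company's threshold is met.

Caldera Partners Sdn Bhd, Halcyon Infrastructure AS, Juniper Retail LLC, Meridian Materials GmbH, Quillon Partners SA, Selkirk NV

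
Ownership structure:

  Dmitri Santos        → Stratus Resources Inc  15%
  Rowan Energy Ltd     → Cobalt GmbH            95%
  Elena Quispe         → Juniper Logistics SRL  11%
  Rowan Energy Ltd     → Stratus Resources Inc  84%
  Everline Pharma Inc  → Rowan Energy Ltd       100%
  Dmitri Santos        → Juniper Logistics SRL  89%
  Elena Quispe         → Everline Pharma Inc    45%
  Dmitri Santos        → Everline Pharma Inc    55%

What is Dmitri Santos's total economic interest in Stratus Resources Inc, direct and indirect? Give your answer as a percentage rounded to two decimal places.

61.20%

Dmitri reaches Stratus along 2 paths.
Via Everline → Rowan: 55% × 100% × 84% = 46.2%.
Direct stake: 15% = 15%.
Total: 46.2% + 15% = 61.2%.
Rounded: 61.20%.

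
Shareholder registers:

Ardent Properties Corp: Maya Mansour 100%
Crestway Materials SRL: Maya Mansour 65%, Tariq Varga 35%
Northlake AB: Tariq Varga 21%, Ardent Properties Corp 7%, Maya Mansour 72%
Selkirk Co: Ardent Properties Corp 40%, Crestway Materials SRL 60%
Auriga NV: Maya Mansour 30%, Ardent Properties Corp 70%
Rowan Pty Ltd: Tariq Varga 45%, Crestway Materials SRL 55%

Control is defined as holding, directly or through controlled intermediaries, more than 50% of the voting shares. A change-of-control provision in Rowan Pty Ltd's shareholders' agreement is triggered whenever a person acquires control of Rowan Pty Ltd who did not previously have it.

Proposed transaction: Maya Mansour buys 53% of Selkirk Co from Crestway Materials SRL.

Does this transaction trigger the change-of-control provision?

The purchase adds only to Maya's holdings (Crestway's stake shrinks), so Maya is the only person who could newly come to control Rowan.
Maya holds 65% of Crestway, so Maya controls Crestway.
Crestway holds 55% of Rowan, so Maya controls Rowan.
So Maya already controls Rowan before the transaction.
After the purchase, Maya holds 53% of Selkirk directly, and Crestway's stake falls to 7%.
Maya controlled Rowan already, so this is not a new person acquiring control; every other person's position is unchanged or reduced.
No new person acquires control, so the clause is not triggered.

No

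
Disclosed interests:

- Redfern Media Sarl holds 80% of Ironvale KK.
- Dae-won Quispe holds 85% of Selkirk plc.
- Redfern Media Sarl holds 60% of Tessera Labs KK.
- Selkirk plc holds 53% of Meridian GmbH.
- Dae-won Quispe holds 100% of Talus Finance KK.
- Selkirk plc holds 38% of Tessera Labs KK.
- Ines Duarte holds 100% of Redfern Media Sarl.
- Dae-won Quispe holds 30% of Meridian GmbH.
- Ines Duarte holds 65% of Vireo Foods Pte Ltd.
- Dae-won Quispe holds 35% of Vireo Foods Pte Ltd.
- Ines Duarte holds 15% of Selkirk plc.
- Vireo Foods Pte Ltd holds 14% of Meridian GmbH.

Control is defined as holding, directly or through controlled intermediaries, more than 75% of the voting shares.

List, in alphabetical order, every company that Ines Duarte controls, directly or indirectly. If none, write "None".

Ironvale KK, Redfern Media Sarl

Ines holds 100% of Redfern, so Ines controls Redfern.
Redfern holds 80% of Ironvale, so Ines controls Ironvale.
No other company's threshold is met.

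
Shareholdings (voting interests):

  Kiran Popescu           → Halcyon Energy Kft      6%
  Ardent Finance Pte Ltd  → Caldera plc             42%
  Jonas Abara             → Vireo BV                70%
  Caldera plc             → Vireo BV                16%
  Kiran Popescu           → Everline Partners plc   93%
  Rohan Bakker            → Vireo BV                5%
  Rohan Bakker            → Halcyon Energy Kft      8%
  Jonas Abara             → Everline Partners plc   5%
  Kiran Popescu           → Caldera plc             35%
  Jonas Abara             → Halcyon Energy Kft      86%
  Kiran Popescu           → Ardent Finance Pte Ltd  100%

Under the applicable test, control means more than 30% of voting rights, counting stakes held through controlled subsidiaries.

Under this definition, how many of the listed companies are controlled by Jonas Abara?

Jonas holds 86% of Halcyon, so Jonas controls Halcyon.
Jonas holds 70% of Vireo, so Jonas controls Vireo.
No other company's threshold is met.
Jonas controls 2 companies.

2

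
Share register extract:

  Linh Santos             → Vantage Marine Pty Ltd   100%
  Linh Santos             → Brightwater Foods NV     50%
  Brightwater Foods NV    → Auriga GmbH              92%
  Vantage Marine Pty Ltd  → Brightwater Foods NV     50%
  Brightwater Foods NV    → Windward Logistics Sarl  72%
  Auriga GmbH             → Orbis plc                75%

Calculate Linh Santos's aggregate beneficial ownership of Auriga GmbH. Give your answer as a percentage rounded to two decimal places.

92.00%

Linh reaches Auriga along 2 paths.
Via Brightwater: 50% × 92% = 46%.
Via Vantage → Brightwater: 100% × 50% × 92% = 46%.
Total: 46% + 46% = 92%.
Rounded: 92.00%.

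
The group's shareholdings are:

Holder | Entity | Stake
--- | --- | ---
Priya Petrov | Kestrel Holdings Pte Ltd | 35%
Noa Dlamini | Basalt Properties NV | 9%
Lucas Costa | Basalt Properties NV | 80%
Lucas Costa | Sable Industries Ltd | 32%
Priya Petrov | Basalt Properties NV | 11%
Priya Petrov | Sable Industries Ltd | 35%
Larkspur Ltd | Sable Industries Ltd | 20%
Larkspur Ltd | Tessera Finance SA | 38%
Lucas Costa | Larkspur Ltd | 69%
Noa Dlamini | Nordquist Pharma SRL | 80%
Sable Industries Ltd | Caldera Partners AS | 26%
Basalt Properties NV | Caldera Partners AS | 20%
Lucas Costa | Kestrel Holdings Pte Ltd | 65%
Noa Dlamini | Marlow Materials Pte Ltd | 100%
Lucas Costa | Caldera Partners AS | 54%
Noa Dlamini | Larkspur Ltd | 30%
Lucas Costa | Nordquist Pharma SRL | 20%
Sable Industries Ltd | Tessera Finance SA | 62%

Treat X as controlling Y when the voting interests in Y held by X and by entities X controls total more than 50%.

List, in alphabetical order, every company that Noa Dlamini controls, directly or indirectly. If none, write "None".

Noa holds 100% of Marlow, so Noa controls Marlow.
Noa holds 80% of Nordquist, so Noa controls Nordquist.
No other company's threshold is met.

Marlow Materials Pte Ltd, Nordquist Pharma SRL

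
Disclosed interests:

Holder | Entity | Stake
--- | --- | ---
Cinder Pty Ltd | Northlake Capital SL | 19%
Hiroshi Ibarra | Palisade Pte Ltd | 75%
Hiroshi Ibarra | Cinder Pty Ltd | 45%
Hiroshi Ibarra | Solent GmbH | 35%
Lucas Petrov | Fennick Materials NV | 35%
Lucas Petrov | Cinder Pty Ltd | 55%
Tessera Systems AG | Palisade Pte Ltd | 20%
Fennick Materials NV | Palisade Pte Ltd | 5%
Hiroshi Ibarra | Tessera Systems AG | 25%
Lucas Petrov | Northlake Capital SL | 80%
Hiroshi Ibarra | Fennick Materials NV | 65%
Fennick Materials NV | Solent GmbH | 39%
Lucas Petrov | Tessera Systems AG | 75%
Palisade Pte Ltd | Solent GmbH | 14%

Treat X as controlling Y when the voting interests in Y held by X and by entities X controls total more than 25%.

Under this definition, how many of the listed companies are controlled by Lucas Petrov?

5

Lucas holds 55% of Cinder, so Lucas controls Cinder.
Lucas holds 35% of Fennick, so Lucas controls Fennick.
Lucas holds 75% of Tessera, so Lucas controls Tessera.
Lucas and Cinder together hold 80% + 19% = 99% of Northlake, so Lucas controls Northlake.
Fennick holds 39% of Solent, so Lucas controls Solent.
No other company's threshold is met.
Lucas controls 5 companies.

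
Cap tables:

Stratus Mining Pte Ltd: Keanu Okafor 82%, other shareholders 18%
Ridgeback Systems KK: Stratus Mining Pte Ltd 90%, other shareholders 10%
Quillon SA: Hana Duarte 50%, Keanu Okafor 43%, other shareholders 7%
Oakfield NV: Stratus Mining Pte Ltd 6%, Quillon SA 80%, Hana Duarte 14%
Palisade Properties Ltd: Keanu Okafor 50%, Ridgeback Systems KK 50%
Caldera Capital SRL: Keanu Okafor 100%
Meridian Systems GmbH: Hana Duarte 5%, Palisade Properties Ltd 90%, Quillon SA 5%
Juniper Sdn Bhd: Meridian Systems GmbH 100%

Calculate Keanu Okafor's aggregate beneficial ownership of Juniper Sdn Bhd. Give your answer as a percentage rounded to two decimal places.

80.36%

Keanu reaches Juniper along 3 paths.
Via Palisade → Meridian: 50% × 90% × 100% = 45%.
Via Stratus → Ridgeback → Palisade → Meridian: 82% × 90% × 50% × 90% × 100% = 33.21%.
Via Quillon → Meridian: 43% × 5% × 100% = 2.15%.
Total: 45% + 33.21% + 2.15% = 80.36%.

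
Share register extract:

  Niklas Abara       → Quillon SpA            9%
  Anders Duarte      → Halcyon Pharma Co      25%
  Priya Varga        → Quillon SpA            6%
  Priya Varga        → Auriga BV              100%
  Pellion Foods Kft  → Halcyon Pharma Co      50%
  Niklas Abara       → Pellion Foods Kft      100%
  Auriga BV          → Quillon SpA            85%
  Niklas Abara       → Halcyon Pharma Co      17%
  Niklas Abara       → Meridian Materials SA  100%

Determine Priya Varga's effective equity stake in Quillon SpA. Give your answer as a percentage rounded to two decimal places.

Priya reaches Quillon along 2 paths.
Via Auriga: 100% × 85% = 85%.
Direct stake: 6% = 6%.
Total: 85% + 6% = 91%.
Rounded: 91.00%.

91.00%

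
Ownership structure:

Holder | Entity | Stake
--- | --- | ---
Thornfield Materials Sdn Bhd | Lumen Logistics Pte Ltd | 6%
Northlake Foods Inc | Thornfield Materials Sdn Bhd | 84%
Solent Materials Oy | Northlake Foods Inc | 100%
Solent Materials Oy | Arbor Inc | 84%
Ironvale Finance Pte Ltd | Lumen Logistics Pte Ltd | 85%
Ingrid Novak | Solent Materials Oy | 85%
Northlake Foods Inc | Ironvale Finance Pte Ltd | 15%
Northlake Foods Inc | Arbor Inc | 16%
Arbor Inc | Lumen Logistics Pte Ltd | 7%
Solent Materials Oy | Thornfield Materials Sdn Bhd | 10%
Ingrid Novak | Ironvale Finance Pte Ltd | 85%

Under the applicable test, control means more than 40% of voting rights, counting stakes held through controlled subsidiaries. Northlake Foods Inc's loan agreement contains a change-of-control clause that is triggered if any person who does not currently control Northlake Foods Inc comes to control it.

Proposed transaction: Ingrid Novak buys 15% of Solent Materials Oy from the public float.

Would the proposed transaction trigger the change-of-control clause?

No

The purchase changes only Ingrid's holdings, so Ingrid is the only person who could newly come to control Northlake.
Ingrid holds 85% of Solent, so Ingrid controls Solent.
Solent holds 100% of Northlake, so Ingrid controls Northlake.
So Ingrid already controls Northlake before the transaction.
After the purchase, Ingrid's direct stake in Solent rises to 85% + 15% = 100%.
Ingrid controlled Northlake already, so this is not a new person acquiring control; every other person's position is unchanged or reduced.
No new person acquires control, so the clause is not triggered.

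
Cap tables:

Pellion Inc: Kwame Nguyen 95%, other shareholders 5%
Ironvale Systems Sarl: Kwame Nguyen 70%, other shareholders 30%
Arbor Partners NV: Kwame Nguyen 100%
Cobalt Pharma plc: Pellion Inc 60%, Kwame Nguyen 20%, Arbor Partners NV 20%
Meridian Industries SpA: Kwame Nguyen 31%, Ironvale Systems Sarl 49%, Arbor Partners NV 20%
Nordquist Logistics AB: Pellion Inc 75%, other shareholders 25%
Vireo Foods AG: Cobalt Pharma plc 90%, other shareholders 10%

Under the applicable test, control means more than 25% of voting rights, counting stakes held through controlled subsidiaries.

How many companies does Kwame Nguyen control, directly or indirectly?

Kwame holds 95% of Pellion, so Kwame controls Pellion.
Kwame holds 70% of Ironvale, so Kwame controls Ironvale.
Kwame holds 100% of Arbor, so Kwame controls Arbor.
Pellion and Kwame and Arbor together hold 60% + 20% + 20% = 100% of Cobalt, so Kwame controls Cobalt.
Kwame and Ironvale and Arbor together hold 31% + 49% + 20% = 100% of Meridian, so Kwame controls Meridian.
Pellion holds 75% of Nordquist, so Kwame controls Nordquist.
Cobalt holds 90% of Vireo, so Kwame controls Vireo.
Kwame controls 7 companies.

7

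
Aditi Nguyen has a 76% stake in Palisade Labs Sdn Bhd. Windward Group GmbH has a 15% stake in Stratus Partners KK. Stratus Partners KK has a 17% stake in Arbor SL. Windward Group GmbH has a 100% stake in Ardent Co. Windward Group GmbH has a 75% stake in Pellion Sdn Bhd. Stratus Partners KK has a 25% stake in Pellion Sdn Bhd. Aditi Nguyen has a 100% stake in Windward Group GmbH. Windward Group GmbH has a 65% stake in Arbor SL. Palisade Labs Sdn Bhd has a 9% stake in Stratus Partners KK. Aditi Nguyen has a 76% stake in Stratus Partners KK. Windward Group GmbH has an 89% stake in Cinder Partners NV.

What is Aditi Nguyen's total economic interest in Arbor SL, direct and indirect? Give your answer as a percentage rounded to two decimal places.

Aditi reaches Arbor along 4 paths.
Via Windward: 100% × 65% = 65%.
Via Stratus: 76% × 17% = 12.92%.
Via Windward → Stratus: 100% × 15% × 17% = 2.55%.
Via Palisade → Stratus: 76% × 9% × 17% = 1.1628%.
Total: 65% + 12.92% + 2.55% + 1.1628% = 81.6328%.
Rounded: 81.63%.

81.63%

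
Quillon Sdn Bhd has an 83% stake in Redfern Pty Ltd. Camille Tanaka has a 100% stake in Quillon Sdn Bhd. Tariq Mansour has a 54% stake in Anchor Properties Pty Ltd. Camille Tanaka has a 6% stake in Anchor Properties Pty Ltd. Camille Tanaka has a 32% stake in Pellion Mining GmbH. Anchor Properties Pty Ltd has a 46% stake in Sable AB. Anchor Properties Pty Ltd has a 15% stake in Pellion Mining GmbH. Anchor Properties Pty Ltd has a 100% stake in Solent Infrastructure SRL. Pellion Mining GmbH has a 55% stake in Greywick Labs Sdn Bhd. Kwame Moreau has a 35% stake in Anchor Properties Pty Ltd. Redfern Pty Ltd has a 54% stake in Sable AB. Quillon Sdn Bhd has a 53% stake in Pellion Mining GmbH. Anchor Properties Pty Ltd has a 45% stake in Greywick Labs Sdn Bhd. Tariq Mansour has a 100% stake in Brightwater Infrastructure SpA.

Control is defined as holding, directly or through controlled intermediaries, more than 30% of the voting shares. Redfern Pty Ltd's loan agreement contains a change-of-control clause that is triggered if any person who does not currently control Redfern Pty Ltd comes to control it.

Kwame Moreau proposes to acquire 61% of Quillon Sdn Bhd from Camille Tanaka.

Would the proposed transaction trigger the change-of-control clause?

The purchase adds only to Kwame's holdings (Camille's stake shrinks), so Kwame is the only person who could newly come to control Redfern.
Kwame holds 35% of Anchor, so Kwame controls Anchor.
Anchor holds 45% of Greywick, so Kwame controls Greywick.
Anchor holds 100% of Solent, so Kwame controls Solent.
Anchor holds 46% of Sable, so Kwame controls Sable.
Neither Kwame nor any entity Kwame controls holds any voting interest in Redfern.
So before the transaction, Kwame does not control Redfern.
After the purchase, Kwame holds 61% of Quillon directly, and Camille's stake falls to 39%.
Kwame holds 61% of Quillon, so Kwame controls Quillon.
Quillon holds 83% of Redfern, so Kwame controls Redfern.
Kwame did not control Redfern before and does after, so the clause is triggered.

Yes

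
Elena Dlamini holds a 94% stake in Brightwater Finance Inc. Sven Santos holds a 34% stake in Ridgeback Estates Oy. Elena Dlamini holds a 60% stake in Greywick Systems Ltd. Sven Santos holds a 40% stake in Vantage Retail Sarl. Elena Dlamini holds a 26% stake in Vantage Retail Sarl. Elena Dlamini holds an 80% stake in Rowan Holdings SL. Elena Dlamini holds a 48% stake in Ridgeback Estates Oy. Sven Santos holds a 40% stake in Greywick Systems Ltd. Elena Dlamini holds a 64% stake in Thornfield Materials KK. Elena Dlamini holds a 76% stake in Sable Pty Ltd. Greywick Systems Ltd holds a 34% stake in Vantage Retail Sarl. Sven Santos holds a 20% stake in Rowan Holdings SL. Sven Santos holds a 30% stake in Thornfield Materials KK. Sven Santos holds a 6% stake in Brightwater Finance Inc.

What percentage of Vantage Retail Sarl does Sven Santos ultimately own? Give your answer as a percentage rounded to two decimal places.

53.60%

Sven reaches Vantage along 2 paths.
Via Greywick: 40% × 34% = 13.6%.
Direct stake: 40% = 40%.
Total: 13.6% + 40% = 53.6%.
Rounded: 53.60%.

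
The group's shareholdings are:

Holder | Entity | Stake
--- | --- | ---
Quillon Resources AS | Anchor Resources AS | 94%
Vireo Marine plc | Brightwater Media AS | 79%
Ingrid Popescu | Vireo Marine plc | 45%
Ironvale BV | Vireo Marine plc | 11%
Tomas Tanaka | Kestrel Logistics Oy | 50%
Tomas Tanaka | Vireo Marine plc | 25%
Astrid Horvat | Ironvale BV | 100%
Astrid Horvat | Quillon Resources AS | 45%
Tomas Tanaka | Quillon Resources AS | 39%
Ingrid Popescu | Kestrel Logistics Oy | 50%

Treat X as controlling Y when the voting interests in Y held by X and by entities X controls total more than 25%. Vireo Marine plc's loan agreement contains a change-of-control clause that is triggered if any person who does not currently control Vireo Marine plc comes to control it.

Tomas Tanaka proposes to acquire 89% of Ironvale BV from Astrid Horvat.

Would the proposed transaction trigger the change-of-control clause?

Yes

The purchase adds only to Tomas's holdings (Astrid's stake shrinks), so Tomas is the only person who could newly come to control Vireo.
Tomas holds 39% of Quillon, so Tomas controls Quillon.
Tomas holds 50% of Kestrel, so Tomas controls Kestrel.
Quillon holds 94% of Anchor, so Tomas controls Anchor.
In Vireo, Tomas's side holds only 25%, not > 25%.
So before the transaction, Tomas does not control Vireo.
After the purchase, Tomas holds 89% of Ironvale directly, and Astrid's stake falls to 11%.
Tomas holds 89% of Ironvale, so Tomas controls Ironvale.
Tomas and Ironvale together hold 25% + 11% = 36% of Vireo, so Tomas controls Vireo.
Tomas did not control Vireo before and does after, so the clause is triggered.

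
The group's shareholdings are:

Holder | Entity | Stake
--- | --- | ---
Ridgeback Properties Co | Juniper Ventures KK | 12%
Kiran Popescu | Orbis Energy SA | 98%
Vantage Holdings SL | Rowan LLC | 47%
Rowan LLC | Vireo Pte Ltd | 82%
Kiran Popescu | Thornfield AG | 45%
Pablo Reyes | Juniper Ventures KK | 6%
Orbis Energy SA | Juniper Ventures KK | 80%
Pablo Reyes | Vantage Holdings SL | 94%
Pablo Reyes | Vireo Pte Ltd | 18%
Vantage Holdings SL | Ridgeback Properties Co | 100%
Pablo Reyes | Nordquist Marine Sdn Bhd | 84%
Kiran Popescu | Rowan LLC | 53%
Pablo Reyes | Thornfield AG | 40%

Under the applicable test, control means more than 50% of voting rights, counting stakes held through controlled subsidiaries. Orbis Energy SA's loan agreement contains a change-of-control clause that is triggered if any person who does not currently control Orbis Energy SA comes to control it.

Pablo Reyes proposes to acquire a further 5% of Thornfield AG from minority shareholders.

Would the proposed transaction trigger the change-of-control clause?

The purchase changes only Pablo's holdings, so Pablo is the only person who could newly come to control Orbis.
Pablo holds 94% of Vantage, so Pablo controls Vantage.
Vantage holds 100% of Ridgeback, so Pablo controls Ridgeback.
Pablo holds 84% of Nordquist, so Pablo controls Nordquist.
Neither Pablo nor any entity Pablo controls holds any voting interest in Orbis.
So before the transaction, Pablo does not control Orbis.
After the purchase, Pablo's direct stake in Thornfield rises to 40% + 5% = 45%.
Pablo's side now holds 45% of Thornfield, not > 50%, so Pablo still does not control Thornfield.
After the transaction, neither Pablo nor any entity Pablo controls holds a voting interest in Orbis, so Pablo still does not control it.
No new person acquires control, so the clause is not triggered.

No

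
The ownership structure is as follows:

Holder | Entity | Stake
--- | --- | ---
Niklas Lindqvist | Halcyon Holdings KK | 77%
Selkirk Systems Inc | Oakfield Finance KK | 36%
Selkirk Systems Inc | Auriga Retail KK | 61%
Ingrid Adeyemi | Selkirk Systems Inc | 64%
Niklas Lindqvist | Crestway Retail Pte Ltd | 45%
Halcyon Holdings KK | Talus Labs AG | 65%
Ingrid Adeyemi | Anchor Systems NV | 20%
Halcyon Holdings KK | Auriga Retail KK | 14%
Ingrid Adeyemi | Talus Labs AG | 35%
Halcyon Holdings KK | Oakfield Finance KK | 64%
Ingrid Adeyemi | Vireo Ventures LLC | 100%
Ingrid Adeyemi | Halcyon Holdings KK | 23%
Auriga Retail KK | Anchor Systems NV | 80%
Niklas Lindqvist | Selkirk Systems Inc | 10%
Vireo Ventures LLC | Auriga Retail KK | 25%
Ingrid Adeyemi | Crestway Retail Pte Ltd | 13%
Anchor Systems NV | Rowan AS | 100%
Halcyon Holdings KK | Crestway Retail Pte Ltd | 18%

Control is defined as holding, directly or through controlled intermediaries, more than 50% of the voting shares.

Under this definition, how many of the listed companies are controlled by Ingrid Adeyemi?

5

Ingrid holds 64% of Selkirk, so Ingrid controls Selkirk.
Ingrid holds 100% of Vireo, so Ingrid controls Vireo.
Selkirk and Vireo together hold 61% + 25% = 86% of Auriga, so Ingrid controls Auriga.
Ingrid and Auriga together hold 20% + 80% = 100% of Anchor, so Ingrid controls Anchor.
Anchor holds 100% of Rowan, so Ingrid controls Rowan.
No other company's threshold is met.
Ingrid controls 5 companies.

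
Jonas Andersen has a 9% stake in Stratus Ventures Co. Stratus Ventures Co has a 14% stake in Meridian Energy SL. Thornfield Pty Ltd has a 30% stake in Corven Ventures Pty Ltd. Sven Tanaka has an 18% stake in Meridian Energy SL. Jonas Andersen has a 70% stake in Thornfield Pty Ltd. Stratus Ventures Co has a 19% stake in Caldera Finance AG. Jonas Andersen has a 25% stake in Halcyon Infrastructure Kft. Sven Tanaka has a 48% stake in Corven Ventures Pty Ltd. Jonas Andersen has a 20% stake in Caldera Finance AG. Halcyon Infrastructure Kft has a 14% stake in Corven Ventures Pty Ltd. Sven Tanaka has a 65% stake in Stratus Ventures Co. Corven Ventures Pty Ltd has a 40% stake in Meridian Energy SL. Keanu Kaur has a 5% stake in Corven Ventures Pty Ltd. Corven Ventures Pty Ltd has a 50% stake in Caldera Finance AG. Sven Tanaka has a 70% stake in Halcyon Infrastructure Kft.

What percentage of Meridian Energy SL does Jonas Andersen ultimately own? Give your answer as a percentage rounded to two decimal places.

Jonas reaches Meridian along 3 paths.
Via Stratus: 9% × 14% = 1.26%.
Via Thornfield → Corven: 70% × 30% × 40% = 8.4%.
Via Halcyon → Corven: 25% × 14% × 40% = 1.4%.
Total: 1.26% + 8.4% + 1.4% = 11.06%.

11.06%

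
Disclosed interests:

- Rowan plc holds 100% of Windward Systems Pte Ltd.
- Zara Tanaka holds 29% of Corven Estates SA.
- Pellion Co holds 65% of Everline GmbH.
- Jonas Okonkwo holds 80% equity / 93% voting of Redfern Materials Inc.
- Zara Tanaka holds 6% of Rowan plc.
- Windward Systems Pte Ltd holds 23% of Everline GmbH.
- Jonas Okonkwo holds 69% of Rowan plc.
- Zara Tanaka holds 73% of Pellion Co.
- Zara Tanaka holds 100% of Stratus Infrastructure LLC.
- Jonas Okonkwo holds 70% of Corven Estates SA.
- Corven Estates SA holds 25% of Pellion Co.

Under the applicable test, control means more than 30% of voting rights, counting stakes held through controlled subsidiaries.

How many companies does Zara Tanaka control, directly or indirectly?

3

Zara holds 73% of Pellion, so Zara controls Pellion.
Pellion holds 65% of Everline, so Zara controls Everline.
Zara holds 100% of Stratus, so Zara controls Stratus.
No other company's threshold is met.
Zara controls 3 companies.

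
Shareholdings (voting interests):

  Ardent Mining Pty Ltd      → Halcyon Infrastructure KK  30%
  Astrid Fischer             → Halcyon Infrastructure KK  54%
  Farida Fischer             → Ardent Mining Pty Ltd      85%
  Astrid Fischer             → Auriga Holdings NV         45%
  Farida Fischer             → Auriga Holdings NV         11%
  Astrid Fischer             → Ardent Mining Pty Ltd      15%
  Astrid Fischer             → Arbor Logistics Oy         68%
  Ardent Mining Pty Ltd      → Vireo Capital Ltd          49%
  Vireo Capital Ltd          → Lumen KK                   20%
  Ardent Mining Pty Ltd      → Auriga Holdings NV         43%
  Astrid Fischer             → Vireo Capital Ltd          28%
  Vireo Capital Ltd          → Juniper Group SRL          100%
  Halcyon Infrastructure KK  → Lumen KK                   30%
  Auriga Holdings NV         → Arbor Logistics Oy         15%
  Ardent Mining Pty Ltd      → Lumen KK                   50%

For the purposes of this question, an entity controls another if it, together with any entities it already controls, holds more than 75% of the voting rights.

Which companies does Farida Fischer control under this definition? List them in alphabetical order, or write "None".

Farida holds 85% of Ardent, so Farida controls Ardent.
No other company's threshold is met.

Ardent Mining Pty Ltd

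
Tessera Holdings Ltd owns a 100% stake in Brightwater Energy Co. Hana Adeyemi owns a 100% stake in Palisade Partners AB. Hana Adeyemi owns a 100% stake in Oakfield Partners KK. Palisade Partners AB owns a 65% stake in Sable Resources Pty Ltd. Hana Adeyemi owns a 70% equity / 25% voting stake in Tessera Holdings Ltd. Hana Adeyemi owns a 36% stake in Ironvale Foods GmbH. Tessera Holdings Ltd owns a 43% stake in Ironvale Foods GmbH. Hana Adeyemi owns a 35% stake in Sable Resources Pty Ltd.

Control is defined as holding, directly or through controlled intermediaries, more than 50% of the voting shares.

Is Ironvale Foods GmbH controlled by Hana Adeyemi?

No

Hana holds 100% of Palisade, so Hana controls Palisade.
Palisade and Hana together hold 65% + 35% = 100% of Sable, so Hana controls Sable.
Hana holds 100% of Oakfield, so Hana controls Oakfield.
In Ironvale, Hana's side holds only 36%, not > 50%.
So Hana does not control Ironvale.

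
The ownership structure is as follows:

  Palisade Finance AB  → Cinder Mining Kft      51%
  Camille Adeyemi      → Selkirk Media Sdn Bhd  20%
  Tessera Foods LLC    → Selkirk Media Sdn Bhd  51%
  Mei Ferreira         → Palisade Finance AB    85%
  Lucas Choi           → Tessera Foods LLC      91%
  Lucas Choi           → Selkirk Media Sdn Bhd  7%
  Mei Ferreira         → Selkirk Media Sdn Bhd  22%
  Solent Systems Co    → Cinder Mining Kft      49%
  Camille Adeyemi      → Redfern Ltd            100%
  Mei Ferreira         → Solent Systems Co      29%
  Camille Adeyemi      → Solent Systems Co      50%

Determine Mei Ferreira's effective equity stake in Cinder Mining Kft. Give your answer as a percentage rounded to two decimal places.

57.56%

Mei reaches Cinder along 2 paths.
Via Solent: 29% × 49% = 14.21%.
Via Palisade: 85% × 51% = 43.35%.
Total: 14.21% + 43.35% = 57.56%.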